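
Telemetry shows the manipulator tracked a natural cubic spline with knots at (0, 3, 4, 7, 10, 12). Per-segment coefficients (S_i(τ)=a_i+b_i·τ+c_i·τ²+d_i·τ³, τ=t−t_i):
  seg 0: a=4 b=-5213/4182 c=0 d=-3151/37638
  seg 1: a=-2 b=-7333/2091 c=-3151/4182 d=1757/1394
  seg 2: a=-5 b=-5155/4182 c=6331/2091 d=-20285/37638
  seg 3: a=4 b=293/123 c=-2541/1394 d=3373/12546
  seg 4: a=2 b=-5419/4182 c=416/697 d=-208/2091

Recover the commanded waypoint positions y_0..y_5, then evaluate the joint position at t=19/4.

y_0 = S_0(0) = a_0 = 4
y_1 = S_1(0) = a_1 = -2
y_2 = S_2(0) = a_2 = -5
y_3 = S_3(0) = a_3 = 4
y_4 = S_4(0) = a_4 = 2
y_5 = S_4(2) = 1
t_q=19/4 is in segment 2 (τ=3/4); S_2(τ)=-396901/89216

y_0=4 y_1=-2 y_2=-5 y_3=4 y_4=2 y_5=1
S(19/4) = -396901/89216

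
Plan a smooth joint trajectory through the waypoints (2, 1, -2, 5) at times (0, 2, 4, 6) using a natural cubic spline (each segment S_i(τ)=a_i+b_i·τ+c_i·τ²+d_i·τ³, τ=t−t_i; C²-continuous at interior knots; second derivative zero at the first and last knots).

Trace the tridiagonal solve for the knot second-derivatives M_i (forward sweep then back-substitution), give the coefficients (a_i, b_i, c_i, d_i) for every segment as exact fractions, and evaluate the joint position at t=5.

  seg 0: a=2 b=1/10 c=0 d=-3/20
  seg 1: a=1 b=-17/10 c=-9/10 d=1/2
  seg 2: a=-2 b=7/10 c=21/10 d=-7/20
S(5) = 9/20

Δ: Δ0=-1/2, Δ1=-3/2, Δ2=7/2
row 1: diag=8, rhs=-6; c'=1/4, d'=-3/4
row 2: denom=8−2·1/4=15/2; d'=(30−2·-3/4)/(15/2)=21/5
back: M2=21/5
back: M1=-3/4−1/4·21/5=-9/5
M: M0=0, M1=-9/5, M2=21/5, M3=0
seg 0: a=2, c=M0/2=0, d=(M1−M0)/(6·2)=-3/20, b=Δ0−h0·(2M0+M1)/6=1/10
seg 1: a=1, c=M1/2=-9/10, d=(M2−M1)/(6·2)=1/2, b=Δ1−h1·(2M1+M2)/6=-17/10
seg 2: a=-2, c=M2/2=21/10, d=(M3−M2)/(6·2)=-7/20, b=Δ2−h2·(2M2+M3)/6=7/10
t_q=5 → seg 2, τ=1; S=-2+7/10·τ+21/10·τ²+-7/20·τ³=9/20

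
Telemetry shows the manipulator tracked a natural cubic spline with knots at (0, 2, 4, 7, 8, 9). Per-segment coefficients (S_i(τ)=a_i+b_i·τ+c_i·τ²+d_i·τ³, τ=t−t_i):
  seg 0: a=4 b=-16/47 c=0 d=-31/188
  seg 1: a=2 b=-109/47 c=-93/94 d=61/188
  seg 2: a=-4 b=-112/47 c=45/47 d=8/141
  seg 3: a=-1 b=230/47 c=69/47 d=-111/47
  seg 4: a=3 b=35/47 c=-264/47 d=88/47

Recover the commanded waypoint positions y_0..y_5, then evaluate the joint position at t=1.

y_0 = S_0(0) = a_0 = 4
y_1 = S_1(0) = a_1 = 2
y_2 = S_2(0) = a_2 = -4
y_3 = S_3(0) = a_3 = -1
y_4 = S_4(0) = a_4 = 3
y_5 = S_4(1) = 0
t_q=1 is in segment 0 (τ=1); S_0(τ)=657/188

y_0=4 y_1=2 y_2=-4 y_3=-1 y_4=3 y_5=0
S(1) = 657/188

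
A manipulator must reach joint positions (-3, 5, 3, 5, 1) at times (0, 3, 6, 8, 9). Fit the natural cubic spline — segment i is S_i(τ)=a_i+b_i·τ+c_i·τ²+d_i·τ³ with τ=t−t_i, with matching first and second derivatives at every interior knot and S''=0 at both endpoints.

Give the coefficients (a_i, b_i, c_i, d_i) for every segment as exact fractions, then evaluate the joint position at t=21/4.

Δ: Δ0=8/3, Δ1=-2/3, Δ2=1, Δ3=-4
row 1: diag=12, rhs=-20; c'=1/4, d'=-5/3
row 2: denom=10−3·1/4=37/4; d'=(10−3·-5/3)/(37/4)=60/37
row 3: denom=6−2·8/37=206/37; d'=(-30−2·60/37)/(206/37)=-615/103
back: M3=-615/103
back: M2=60/37−8/37·-615/103=300/103
back: M1=-5/3−1/4·300/103=-740/309
M: M0=0, M1=-740/309, M2=300/103, M3=-615/103, M4=0
seg 0: a=-3, c=M0/2=0, d=(M1−M0)/(6·3)=-370/2781, b=Δ0−h0·(2M0+M1)/6=398/103
seg 1: a=5, c=M1/2=-370/309, d=(M2−M1)/(6·3)=820/2781, b=Δ1−h1·(2M1+M2)/6=28/103
seg 2: a=3, c=M2/2=150/103, d=(M3−M2)/(6·2)=-305/412, b=Δ2−h2·(2M2+M3)/6=108/103
seg 3: a=5, c=M3/2=-615/206, d=(M4−M3)/(6·1)=205/206, b=Δ3−h3·(2M3+M4)/6=-207/103
t_q=21/4 → seg 1, τ=9/4; S=5+28/103·τ+-370/309·τ²+820/2781·τ³=4793/1648

  seg 0: a=-3 b=398/103 c=0 d=-370/2781
  seg 1: a=5 b=28/103 c=-370/309 d=820/2781
  seg 2: a=3 b=108/103 c=150/103 d=-305/412
  seg 3: a=5 b=-207/103 c=-615/206 d=205/206
S(21/4) = 4793/1648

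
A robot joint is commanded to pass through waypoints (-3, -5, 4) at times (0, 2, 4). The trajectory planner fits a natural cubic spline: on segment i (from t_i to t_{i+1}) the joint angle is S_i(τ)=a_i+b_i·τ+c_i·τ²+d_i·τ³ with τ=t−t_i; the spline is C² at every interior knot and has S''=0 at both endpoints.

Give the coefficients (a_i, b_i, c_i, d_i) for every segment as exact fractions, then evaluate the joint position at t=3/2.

  seg 0: a=-3 b=-19/8 c=0 d=11/32
  seg 1: a=-5 b=7/4 c=33/16 d=-11/32
S(3/2) = -1383/256

Δ: Δ0=-1, Δ1=9/2
row 1: diag=8, rhs=33; c'=1/4, d'=33/8
back: M1=33/8
M: M0=0, M1=33/8, M2=0
seg 0: a=-3, c=M0/2=0, d=(M1−M0)/(6·2)=11/32, b=Δ0−h0·(2M0+M1)/6=-19/8
seg 1: a=-5, c=M1/2=33/16, d=(M2−M1)/(6·2)=-11/32, b=Δ1−h1·(2M1+M2)/6=7/4
t_q=3/2 → seg 0, τ=3/2; S=-3+-19/8·τ+0·τ²+11/32·τ³=-1383/256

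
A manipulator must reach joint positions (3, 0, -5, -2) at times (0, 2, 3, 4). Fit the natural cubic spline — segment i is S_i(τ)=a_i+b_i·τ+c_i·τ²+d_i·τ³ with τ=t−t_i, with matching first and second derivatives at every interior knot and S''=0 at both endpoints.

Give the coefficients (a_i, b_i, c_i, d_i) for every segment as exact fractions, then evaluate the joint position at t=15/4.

Δ: Δ0=-3/2, Δ1=-5, Δ2=3
row 1: diag=6, rhs=-21; c'=1/6, d'=-7/2
row 2: denom=4−1·1/6=23/6; d'=(48−1·-7/2)/(23/6)=309/23
back: M2=309/23
back: M1=-7/2−1/6·309/23=-132/23
M: M0=0, M1=-132/23, M2=309/23, M3=0
seg 0: a=3, c=M0/2=0, d=(M1−M0)/(6·2)=-11/23, b=Δ0−h0·(2M0+M1)/6=19/46
seg 1: a=0, c=M1/2=-66/23, d=(M2−M1)/(6·1)=147/46, b=Δ1−h1·(2M1+M2)/6=-245/46
seg 2: a=-5, c=M2/2=309/46, d=(M3−M2)/(6·1)=-103/46, b=Δ2−h2·(2M2+M3)/6=-34/23
t_q=15/4 → seg 2, τ=3/4; S=-5+-34/23·τ+309/46·τ²+-103/46·τ³=-9641/2944

  seg 0: a=3 b=19/46 c=0 d=-11/23
  seg 1: a=0 b=-245/46 c=-66/23 d=147/46
  seg 2: a=-5 b=-34/23 c=309/46 d=-103/46
S(15/4) = -9641/2944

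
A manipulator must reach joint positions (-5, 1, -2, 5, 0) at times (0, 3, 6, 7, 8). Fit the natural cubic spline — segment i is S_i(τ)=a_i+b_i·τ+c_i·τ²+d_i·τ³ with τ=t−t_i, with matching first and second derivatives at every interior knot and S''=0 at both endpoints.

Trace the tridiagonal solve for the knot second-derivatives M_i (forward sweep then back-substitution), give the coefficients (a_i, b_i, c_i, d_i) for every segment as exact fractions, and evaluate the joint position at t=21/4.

  seg 0: a=-5 b=449/112 c=0 d=-25/112
  seg 1: a=1 b=-113/56 c=-225/112 d=263/336
  seg 2: a=-2 b=113/16 c=141/28 d=-571/112
  seg 3: a=5 b=103/56 c=-1149/112 d=383/112
S(21/4) = -34367/7168

Δ: Δ0=2, Δ1=-1, Δ2=7, Δ3=-5
row 1: diag=12, rhs=-18; c'=1/4, d'=-3/2
row 2: denom=8−3·1/4=29/4; d'=(48−3·-3/2)/(29/4)=210/29
row 3: denom=4−1·4/29=112/29; d'=(-72−1·210/29)/(112/29)=-1149/56
back: M3=-1149/56
back: M2=210/29−4/29·-1149/56=141/14
back: M1=-3/2−1/4·141/14=-225/56
M: M0=0, M1=-225/56, M2=141/14, M3=-1149/56, M4=0
seg 0: a=-5, c=M0/2=0, d=(M1−M0)/(6·3)=-25/112, b=Δ0−h0·(2M0+M1)/6=449/112
seg 1: a=1, c=M1/2=-225/112, d=(M2−M1)/(6·3)=263/336, b=Δ1−h1·(2M1+M2)/6=-113/56
seg 2: a=-2, c=M2/2=141/28, d=(M3−M2)/(6·1)=-571/112, b=Δ2−h2·(2M2+M3)/6=113/16
seg 3: a=5, c=M3/2=-1149/112, d=(M4−M3)/(6·1)=383/112, b=Δ3−h3·(2M3+M4)/6=103/56
t_q=21/4 → seg 1, τ=9/4; S=1+-113/56·τ+-225/112·τ²+263/336·τ³=-34367/7168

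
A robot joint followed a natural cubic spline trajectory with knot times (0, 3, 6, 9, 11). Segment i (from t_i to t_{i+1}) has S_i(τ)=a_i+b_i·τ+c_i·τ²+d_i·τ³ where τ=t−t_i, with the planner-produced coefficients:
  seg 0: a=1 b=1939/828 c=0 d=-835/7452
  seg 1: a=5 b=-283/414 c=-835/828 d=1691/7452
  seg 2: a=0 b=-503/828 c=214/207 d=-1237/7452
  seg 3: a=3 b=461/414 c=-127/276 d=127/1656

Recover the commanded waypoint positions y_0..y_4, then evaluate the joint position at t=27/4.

y_0 = S_0(0) = a_0 = 1
y_1 = S_1(0) = a_1 = 5
y_2 = S_2(0) = a_2 = 0
y_3 = S_3(0) = a_3 = 3
y_4 = S_3(2) = 4
t_q=27/4 is in segment 2 (τ=3/4); S_2(τ)=329/5888

y_0=1 y_1=5 y_2=0 y_3=3 y_4=4
S(27/4) = 329/5888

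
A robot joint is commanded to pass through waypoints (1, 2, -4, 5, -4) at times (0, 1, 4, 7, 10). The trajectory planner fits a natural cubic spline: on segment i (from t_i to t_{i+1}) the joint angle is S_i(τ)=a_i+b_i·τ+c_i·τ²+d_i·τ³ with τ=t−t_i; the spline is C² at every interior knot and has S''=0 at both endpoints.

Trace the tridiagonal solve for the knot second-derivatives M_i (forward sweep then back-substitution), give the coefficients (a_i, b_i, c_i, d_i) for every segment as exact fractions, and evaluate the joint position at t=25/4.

Δ: Δ0=1, Δ1=-2, Δ2=3, Δ3=-3
row 1: diag=8, rhs=-18; c'=3/8, d'=-9/4
row 2: denom=12−3·3/8=87/8; d'=(30−3·-9/4)/(87/8)=98/29
row 3: denom=12−3·8/29=324/29; d'=(-36−3·98/29)/(324/29)=-223/54
back: M3=-223/54
back: M2=98/29−8/29·-223/54=122/27
back: M1=-9/4−3/8·122/27=-71/18
M: M0=0, M1=-71/18, M2=122/27, M3=-223/54, M4=0
seg 0: a=1, c=M0/2=0, d=(M1−M0)/(6·1)=-71/108, b=Δ0−h0·(2M0+M1)/6=179/108
seg 1: a=2, c=M1/2=-71/36, d=(M2−M1)/(6·3)=457/972, b=Δ1−h1·(2M1+M2)/6=-17/54
seg 2: a=-4, c=M2/2=61/27, d=(M3−M2)/(6·3)=-467/972, b=Δ2−h2·(2M2+M3)/6=59/108
seg 3: a=5, c=M3/2=-223/108, d=(M4−M3)/(6·3)=223/972, b=Δ3−h3·(2M3+M4)/6=61/54
t_q=25/4 → seg 2, τ=9/4; S=-4+59/108·τ+61/27·τ²+-467/972·τ³=2453/768

  seg 0: a=1 b=179/108 c=0 d=-71/108
  seg 1: a=2 b=-17/54 c=-71/36 d=457/972
  seg 2: a=-4 b=59/108 c=61/27 d=-467/972
  seg 3: a=5 b=61/54 c=-223/108 d=223/972
S(25/4) = 2453/768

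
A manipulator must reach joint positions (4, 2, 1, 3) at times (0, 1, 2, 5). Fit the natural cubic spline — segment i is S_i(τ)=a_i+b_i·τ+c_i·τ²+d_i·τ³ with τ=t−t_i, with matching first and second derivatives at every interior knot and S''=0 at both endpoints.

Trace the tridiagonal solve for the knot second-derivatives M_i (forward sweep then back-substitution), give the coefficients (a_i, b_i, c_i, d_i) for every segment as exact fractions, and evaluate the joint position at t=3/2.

Δ: Δ0=-2, Δ1=-1, Δ2=2/3
row 1: diag=4, rhs=6; c'=1/4, d'=3/2
row 2: denom=8−1·1/4=31/4; d'=(10−1·3/2)/(31/4)=34/31
back: M2=34/31
back: M1=3/2−1/4·34/31=38/31
M: M0=0, M1=38/31, M2=34/31, M3=0
seg 0: a=4, c=M0/2=0, d=(M1−M0)/(6·1)=19/93, b=Δ0−h0·(2M0+M1)/6=-205/93
seg 1: a=2, c=M1/2=19/31, d=(M2−M1)/(6·1)=-2/93, b=Δ1−h1·(2M1+M2)/6=-148/93
seg 2: a=1, c=M2/2=17/31, d=(M3−M2)/(6·3)=-17/279, b=Δ2−h2·(2M2+M3)/6=-40/93
t_q=3/2 → seg 1, τ=1/2; S=2+-148/93·τ+19/31·τ²+-2/93·τ³=42/31

  seg 0: a=4 b=-205/93 c=0 d=19/93
  seg 1: a=2 b=-148/93 c=19/31 d=-2/93
  seg 2: a=1 b=-40/93 c=17/31 d=-17/279
S(3/2) = 42/31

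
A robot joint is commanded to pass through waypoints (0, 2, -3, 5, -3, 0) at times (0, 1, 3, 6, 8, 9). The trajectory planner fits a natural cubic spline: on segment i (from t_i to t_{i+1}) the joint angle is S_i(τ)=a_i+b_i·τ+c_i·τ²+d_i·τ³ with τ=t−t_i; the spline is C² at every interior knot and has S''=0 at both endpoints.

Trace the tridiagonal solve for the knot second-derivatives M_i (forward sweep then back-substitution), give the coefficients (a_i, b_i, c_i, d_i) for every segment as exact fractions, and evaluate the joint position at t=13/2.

  seg 0: a=0 b=26411/8436 c=0 d=-9539/8436
  seg 1: a=2 b=-1103/4218 c=-9539/2812 d=19175/16872
  seg 2: a=-3 b=-406/2109 c=2409/703 d=-47/57
  seg 3: a=5 b=-3997/2109 c=-2808/703 d=12409/8436
  seg 4: a=-3 b=-466/2109 c=6793/1406 d=-6793/4218
S(13/2) = 72835/22496

Δ: Δ0=2, Δ1=-5/2, Δ2=8/3, Δ3=-4, Δ4=3
row 1: diag=6, rhs=-27; c'=1/3, d'=-9/2
row 2: denom=10−2·1/3=28/3; d'=(31−2·-9/2)/(28/3)=30/7
row 3: denom=10−3·9/28=253/28; d'=(-40−3·30/7)/(253/28)=-1480/253
row 4: denom=6−2·56/253=1406/253; d'=(42−2·-1480/253)/(1406/253)=6793/703
back: M4=6793/703
back: M3=-1480/253−56/253·6793/703=-5616/703
back: M2=30/7−9/28·-5616/703=4818/703
back: M1=-9/2−1/3·4818/703=-9539/1406
M: M0=0, M1=-9539/1406, M2=4818/703, M3=-5616/703, M4=6793/703, M5=0
seg 0: a=0, c=M0/2=0, d=(M1−M0)/(6·1)=-9539/8436, b=Δ0−h0·(2M0+M1)/6=26411/8436
seg 1: a=2, c=M1/2=-9539/2812, d=(M2−M1)/(6·2)=19175/16872, b=Δ1−h1·(2M1+M2)/6=-1103/4218
seg 2: a=-3, c=M2/2=2409/703, d=(M3−M2)/(6·3)=-47/57, b=Δ2−h2·(2M2+M3)/6=-406/2109
seg 3: a=5, c=M3/2=-2808/703, d=(M4−M3)/(6·2)=12409/8436, b=Δ3−h3·(2M3+M4)/6=-3997/2109
seg 4: a=-3, c=M4/2=6793/1406, d=(M5−M4)/(6·1)=-6793/4218, b=Δ4−h4·(2M4+M5)/6=-466/2109
t_q=13/2 → seg 3, τ=1/2; S=5+-3997/2109·τ+-2808/703·τ²+12409/8436·τ³=72835/22496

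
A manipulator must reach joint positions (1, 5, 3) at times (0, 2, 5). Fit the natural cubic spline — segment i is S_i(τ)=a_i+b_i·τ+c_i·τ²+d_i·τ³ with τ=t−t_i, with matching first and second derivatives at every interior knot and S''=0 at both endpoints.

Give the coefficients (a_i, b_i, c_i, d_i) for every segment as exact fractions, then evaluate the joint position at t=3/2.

  seg 0: a=1 b=38/15 c=0 d=-2/15
  seg 1: a=5 b=14/15 c=-4/5 d=4/45
S(3/2) = 87/20

Δ: Δ0=2, Δ1=-2/3
row 1: diag=10, rhs=-16; c'=3/10, d'=-8/5
back: M1=-8/5
M: M0=0, M1=-8/5, M2=0
seg 0: a=1, c=M0/2=0, d=(M1−M0)/(6·2)=-2/15, b=Δ0−h0·(2M0+M1)/6=38/15
seg 1: a=5, c=M1/2=-4/5, d=(M2−M1)/(6·3)=4/45, b=Δ1−h1·(2M1+M2)/6=14/15
t_q=3/2 → seg 0, τ=3/2; S=1+38/15·τ+0·τ²+-2/15·τ³=87/20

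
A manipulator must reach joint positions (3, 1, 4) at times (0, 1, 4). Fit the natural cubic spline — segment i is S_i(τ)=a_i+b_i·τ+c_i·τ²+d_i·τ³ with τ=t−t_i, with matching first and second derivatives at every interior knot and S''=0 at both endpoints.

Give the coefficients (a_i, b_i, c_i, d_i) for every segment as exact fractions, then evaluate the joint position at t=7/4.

  seg 0: a=3 b=-19/8 c=0 d=3/8
  seg 1: a=1 b=-5/4 c=9/8 d=-1/8
S(7/4) = 329/512

Δ: Δ0=-2, Δ1=1
row 1: diag=8, rhs=18; c'=3/8, d'=9/4
back: M1=9/4
M: M0=0, M1=9/4, M2=0
seg 0: a=3, c=M0/2=0, d=(M1−M0)/(6·1)=3/8, b=Δ0−h0·(2M0+M1)/6=-19/8
seg 1: a=1, c=M1/2=9/8, d=(M2−M1)/(6·3)=-1/8, b=Δ1−h1·(2M1+M2)/6=-5/4
t_q=7/4 → seg 1, τ=3/4; S=1+-5/4·τ+9/8·τ²+-1/8·τ³=329/512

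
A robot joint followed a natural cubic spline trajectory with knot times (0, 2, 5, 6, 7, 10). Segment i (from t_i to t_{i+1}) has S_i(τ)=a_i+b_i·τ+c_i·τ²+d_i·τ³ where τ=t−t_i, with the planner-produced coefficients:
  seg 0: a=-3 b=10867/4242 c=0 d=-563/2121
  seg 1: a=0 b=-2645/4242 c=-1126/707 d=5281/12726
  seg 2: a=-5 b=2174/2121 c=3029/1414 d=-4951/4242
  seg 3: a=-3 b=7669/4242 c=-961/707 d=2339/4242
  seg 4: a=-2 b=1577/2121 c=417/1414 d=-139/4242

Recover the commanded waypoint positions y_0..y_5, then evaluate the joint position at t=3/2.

y_0=-3 y_1=0 y_2=-5 y_3=-3 y_4=-2 y_5=2
S(3/2) = -43/808

y_0 = S_0(0) = a_0 = -3
y_1 = S_1(0) = a_1 = 0
y_2 = S_2(0) = a_2 = -5
y_3 = S_3(0) = a_3 = -3
y_4 = S_4(0) = a_4 = -2
y_5 = S_4(3) = 2
t_q=3/2 is in segment 0 (τ=3/2); S_0(τ)=-43/808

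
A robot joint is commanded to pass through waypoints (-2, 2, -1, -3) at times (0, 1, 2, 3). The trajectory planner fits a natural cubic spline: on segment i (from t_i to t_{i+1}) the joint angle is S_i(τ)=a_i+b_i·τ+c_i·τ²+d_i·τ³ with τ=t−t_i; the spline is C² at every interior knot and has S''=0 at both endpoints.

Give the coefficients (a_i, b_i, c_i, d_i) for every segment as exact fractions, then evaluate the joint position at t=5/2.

  seg 0: a=-2 b=89/15 c=0 d=-29/15
  seg 1: a=2 b=2/15 c=-29/5 d=8/3
  seg 2: a=-1 b=-52/15 c=11/5 d=-11/15
S(5/2) = -91/40

Δ: Δ0=4, Δ1=-3, Δ2=-2
row 1: diag=4, rhs=-42; c'=1/4, d'=-21/2
row 2: denom=4−1·1/4=15/4; d'=(6−1·-21/2)/(15/4)=22/5
back: M2=22/5
back: M1=-21/2−1/4·22/5=-58/5
M: M0=0, M1=-58/5, M2=22/5, M3=0
seg 0: a=-2, c=M0/2=0, d=(M1−M0)/(6·1)=-29/15, b=Δ0−h0·(2M0+M1)/6=89/15
seg 1: a=2, c=M1/2=-29/5, d=(M2−M1)/(6·1)=8/3, b=Δ1−h1·(2M1+M2)/6=2/15
seg 2: a=-1, c=M2/2=11/5, d=(M3−M2)/(6·1)=-11/15, b=Δ2−h2·(2M2+M3)/6=-52/15
t_q=5/2 → seg 2, τ=1/2; S=-1+-52/15·τ+11/5·τ²+-11/15·τ³=-91/40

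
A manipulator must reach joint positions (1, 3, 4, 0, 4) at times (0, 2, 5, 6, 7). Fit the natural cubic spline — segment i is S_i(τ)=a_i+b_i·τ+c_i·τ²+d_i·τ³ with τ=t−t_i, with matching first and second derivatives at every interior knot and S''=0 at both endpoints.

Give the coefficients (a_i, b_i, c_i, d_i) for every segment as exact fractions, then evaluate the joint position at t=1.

Δ: Δ0=1, Δ1=1/3, Δ2=-4, Δ3=4
row 1: diag=10, rhs=-4; c'=3/10, d'=-2/5
row 2: denom=8−3·3/10=71/10; d'=(-26−3·-2/5)/(71/10)=-248/71
row 3: denom=4−1·10/71=274/71; d'=(48−1·-248/71)/(274/71)=1828/137
back: M3=1828/137
back: M2=-248/71−10/71·1828/137=-736/137
back: M1=-2/5−3/10·-736/137=166/137
M: M0=0, M1=166/137, M2=-736/137, M3=1828/137, M4=0
seg 0: a=1, c=M0/2=0, d=(M1−M0)/(6·2)=83/822, b=Δ0−h0·(2M0+M1)/6=245/411
seg 1: a=3, c=M1/2=83/137, d=(M2−M1)/(6·3)=-451/1233, b=Δ1−h1·(2M1+M2)/6=743/411
seg 2: a=4, c=M2/2=-368/137, d=(M3−M2)/(6·1)=1282/411, b=Δ2−h2·(2M2+M3)/6=-1822/411
seg 3: a=0, c=M3/2=914/137, d=(M4−M3)/(6·1)=-914/411, b=Δ3−h3·(2M3+M4)/6=-184/411
t_q=1 → seg 0, τ=1; S=1+245/411·τ+0·τ²+83/822·τ³=465/274

  seg 0: a=1 b=245/411 c=0 d=83/822
  seg 1: a=3 b=743/411 c=83/137 d=-451/1233
  seg 2: a=4 b=-1822/411 c=-368/137 d=1282/411
  seg 3: a=0 b=-184/411 c=914/137 d=-914/411
S(1) = 465/274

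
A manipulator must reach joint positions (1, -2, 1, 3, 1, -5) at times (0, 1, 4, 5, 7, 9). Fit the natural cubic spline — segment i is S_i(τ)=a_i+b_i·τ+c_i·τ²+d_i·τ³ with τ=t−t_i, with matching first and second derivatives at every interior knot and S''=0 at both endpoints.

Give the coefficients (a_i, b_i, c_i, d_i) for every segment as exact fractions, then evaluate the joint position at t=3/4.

  seg 0: a=1 b=-2063/589 c=0 d=296/589
  seg 1: a=-2 b=-1175/589 c=888/589 d=-100/589
  seg 2: a=1 b=1453/589 c=-12/589 d=-263/589
  seg 3: a=3 b=640/589 c=-801/589 d=373/2356
  seg 4: a=1 b=-1445/589 c=-483/1178 d=161/2356
S(3/4) = -6667/4712

Δ: Δ0=-3, Δ1=1, Δ2=2, Δ3=-1, Δ4=-3
row 1: diag=8, rhs=24; c'=3/8, d'=3
row 2: denom=8−3·3/8=55/8; d'=(6−3·3)/(55/8)=-24/55
row 3: denom=6−1·8/55=322/55; d'=(-18−1·-24/55)/(322/55)=-3
row 4: denom=8−2·55/161=1178/161; d'=(-12−2·-3)/(1178/161)=-483/589
back: M4=-483/589
back: M3=-3−55/161·-483/589=-1602/589
back: M2=-24/55−8/55·-1602/589=-24/589
back: M1=3−3/8·-24/589=1776/589
M: M0=0, M1=1776/589, M2=-24/589, M3=-1602/589, M4=-483/589, M5=0
seg 0: a=1, c=M0/2=0, d=(M1−M0)/(6·1)=296/589, b=Δ0−h0·(2M0+M1)/6=-2063/589
seg 1: a=-2, c=M1/2=888/589, d=(M2−M1)/(6·3)=-100/589, b=Δ1−h1·(2M1+M2)/6=-1175/589
seg 2: a=1, c=M2/2=-12/589, d=(M3−M2)/(6·1)=-263/589, b=Δ2−h2·(2M2+M3)/6=1453/589
seg 3: a=3, c=M3/2=-801/589, d=(M4−M3)/(6·2)=373/2356, b=Δ3−h3·(2M3+M4)/6=640/589
seg 4: a=1, c=M4/2=-483/1178, d=(M5−M4)/(6·2)=161/2356, b=Δ4−h4·(2M4+M5)/6=-1445/589
t_q=3/4 → seg 0, τ=3/4; S=1+-2063/589·τ+0·τ²+296/589·τ³=-6667/4712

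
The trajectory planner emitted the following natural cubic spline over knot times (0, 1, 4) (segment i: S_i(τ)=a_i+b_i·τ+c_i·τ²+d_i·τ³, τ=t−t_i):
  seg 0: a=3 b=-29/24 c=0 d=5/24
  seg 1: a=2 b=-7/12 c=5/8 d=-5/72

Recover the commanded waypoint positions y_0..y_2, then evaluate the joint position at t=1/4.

y_0=3 y_1=2 y_2=4
S(1/4) = 1383/512

y_0 = S_0(0) = a_0 = 3
y_1 = S_1(0) = a_1 = 2
y_2 = S_1(3) = 4
t_q=1/4 is in segment 0 (τ=1/4); S_0(τ)=1383/512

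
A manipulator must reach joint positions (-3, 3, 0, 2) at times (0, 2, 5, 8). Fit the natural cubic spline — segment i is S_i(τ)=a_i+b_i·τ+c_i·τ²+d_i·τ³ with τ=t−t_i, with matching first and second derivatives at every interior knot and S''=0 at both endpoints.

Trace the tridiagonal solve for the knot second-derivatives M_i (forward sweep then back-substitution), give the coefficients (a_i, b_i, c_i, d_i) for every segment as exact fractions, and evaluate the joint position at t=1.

  seg 0: a=-3 b=439/111 c=0 d=-53/222
  seg 1: a=3 b=121/111 c=-53/37 d=245/999
  seg 2: a=0 b=-98/111 c=86/111 d=-86/999
S(1) = 53/74

Δ: Δ0=3, Δ1=-1, Δ2=2/3
row 1: diag=10, rhs=-24; c'=3/10, d'=-12/5
row 2: denom=12−3·3/10=111/10; d'=(10−3·-12/5)/(111/10)=172/111
back: M2=172/111
back: M1=-12/5−3/10·172/111=-106/37
M: M0=0, M1=-106/37, M2=172/111, M3=0
seg 0: a=-3, c=M0/2=0, d=(M1−M0)/(6·2)=-53/222, b=Δ0−h0·(2M0+M1)/6=439/111
seg 1: a=3, c=M1/2=-53/37, d=(M2−M1)/(6·3)=245/999, b=Δ1−h1·(2M1+M2)/6=121/111
seg 2: a=0, c=M2/2=86/111, d=(M3−M2)/(6·3)=-86/999, b=Δ2−h2·(2M2+M3)/6=-98/111
t_q=1 → seg 0, τ=1; S=-3+439/111·τ+0·τ²+-53/222·τ³=53/74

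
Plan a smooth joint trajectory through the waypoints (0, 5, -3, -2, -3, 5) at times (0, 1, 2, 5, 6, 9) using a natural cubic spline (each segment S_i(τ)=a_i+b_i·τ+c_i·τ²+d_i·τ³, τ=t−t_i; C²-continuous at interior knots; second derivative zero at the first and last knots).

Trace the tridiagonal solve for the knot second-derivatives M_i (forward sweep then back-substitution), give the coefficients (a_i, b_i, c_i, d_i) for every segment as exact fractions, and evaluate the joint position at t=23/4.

  seg 0: a=0 b=14509/1665 c=0 d=-6184/1665
  seg 1: a=5 b=-4043/1665 c=-6184/555 d=1855/333
  seg 2: a=-3 b=-13322/1665 c=3091/555 d=-13942/14985
  seg 3: a=-2 b=98/333 c=-4669/1665 d=838/555
  seg 4: a=-3 b=-1306/1665 c=2873/1665 d=-2873/14985
S(23/4) = -48301/17760

Δ: Δ0=5, Δ1=-8, Δ2=1/3, Δ3=-1, Δ4=8/3
row 1: diag=4, rhs=-78; c'=1/4, d'=-39/2
row 2: denom=8−1·1/4=31/4; d'=(50−1·-39/2)/(31/4)=278/31
row 3: denom=8−3·12/31=212/31; d'=(-8−3·278/31)/(212/31)=-541/106
row 4: denom=8−1·31/212=1665/212; d'=(22−1·-541/106)/(1665/212)=5746/1665
back: M4=5746/1665
back: M3=-541/106−31/212·5746/1665=-9338/1665
back: M2=278/31−12/31·-9338/1665=6182/555
back: M1=-39/2−1/4·6182/555=-12368/555
M: M0=0, M1=-12368/555, M2=6182/555, M3=-9338/1665, M4=5746/1665, M5=0
seg 0: a=0, c=M0/2=0, d=(M1−M0)/(6·1)=-6184/1665, b=Δ0−h0·(2M0+M1)/6=14509/1665
seg 1: a=5, c=M1/2=-6184/555, d=(M2−M1)/(6·1)=1855/333, b=Δ1−h1·(2M1+M2)/6=-4043/1665
seg 2: a=-3, c=M2/2=3091/555, d=(M3−M2)/(6·3)=-13942/14985, b=Δ2−h2·(2M2+M3)/6=-13322/1665
seg 3: a=-2, c=M3/2=-4669/1665, d=(M4−M3)/(6·1)=838/555, b=Δ3−h3·(2M3+M4)/6=98/333
seg 4: a=-3, c=M4/2=2873/1665, d=(M5−M4)/(6·3)=-2873/14985, b=Δ4−h4·(2M4+M5)/6=-1306/1665
t_q=23/4 → seg 3, τ=3/4; S=-2+98/333·τ+-4669/1665·τ²+838/555·τ³=-48301/17760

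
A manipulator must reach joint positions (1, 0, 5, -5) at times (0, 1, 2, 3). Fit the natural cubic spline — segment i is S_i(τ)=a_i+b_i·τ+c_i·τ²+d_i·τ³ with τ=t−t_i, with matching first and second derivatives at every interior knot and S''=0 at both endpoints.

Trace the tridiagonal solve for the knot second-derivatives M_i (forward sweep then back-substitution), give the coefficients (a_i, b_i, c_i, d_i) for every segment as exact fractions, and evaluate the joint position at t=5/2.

  seg 0: a=1 b=-18/5 c=0 d=13/5
  seg 1: a=0 b=21/5 c=39/5 d=-7
  seg 2: a=5 b=-6/5 c=-66/5 d=22/5
S(5/2) = 33/20

Δ: Δ0=-1, Δ1=5, Δ2=-10
row 1: diag=4, rhs=36; c'=1/4, d'=9
row 2: denom=4−1·1/4=15/4; d'=(-90−1·9)/(15/4)=-132/5
back: M2=-132/5
back: M1=9−1/4·-132/5=78/5
M: M0=0, M1=78/5, M2=-132/5, M3=0
seg 0: a=1, c=M0/2=0, d=(M1−M0)/(6·1)=13/5, b=Δ0−h0·(2M0+M1)/6=-18/5
seg 1: a=0, c=M1/2=39/5, d=(M2−M1)/(6·1)=-7, b=Δ1−h1·(2M1+M2)/6=21/5
seg 2: a=5, c=M2/2=-66/5, d=(M3−M2)/(6·1)=22/5, b=Δ2−h2·(2M2+M3)/6=-6/5
t_q=5/2 → seg 2, τ=1/2; S=5+-6/5·τ+-66/5·τ²+22/5·τ³=33/20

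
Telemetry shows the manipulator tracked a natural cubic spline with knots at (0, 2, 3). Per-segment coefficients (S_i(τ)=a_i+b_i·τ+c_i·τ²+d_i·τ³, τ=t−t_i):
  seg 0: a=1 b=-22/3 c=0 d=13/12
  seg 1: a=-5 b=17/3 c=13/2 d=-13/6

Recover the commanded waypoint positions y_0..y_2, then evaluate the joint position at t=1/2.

y_0 = S_0(0) = a_0 = 1
y_1 = S_1(0) = a_1 = -5
y_2 = S_1(1) = 5
t_q=1/2 is in segment 0 (τ=1/2); S_0(τ)=-81/32

y_0=1 y_1=-5 y_2=5
S(1/2) = -81/32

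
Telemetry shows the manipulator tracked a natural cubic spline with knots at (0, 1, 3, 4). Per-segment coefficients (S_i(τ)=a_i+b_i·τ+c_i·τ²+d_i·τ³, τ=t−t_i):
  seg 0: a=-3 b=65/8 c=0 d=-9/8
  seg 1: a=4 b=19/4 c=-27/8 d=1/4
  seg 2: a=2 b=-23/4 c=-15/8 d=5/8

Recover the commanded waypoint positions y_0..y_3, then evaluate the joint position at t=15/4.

y_0 = S_0(0) = a_0 = -3
y_1 = S_1(0) = a_1 = 4
y_2 = S_2(0) = a_2 = 2
y_3 = S_2(1) = -5
t_q=15/4 is in segment 2 (τ=3/4); S_2(τ)=-1589/512

y_0=-3 y_1=4 y_2=2 y_3=-5
S(15/4) = -1589/512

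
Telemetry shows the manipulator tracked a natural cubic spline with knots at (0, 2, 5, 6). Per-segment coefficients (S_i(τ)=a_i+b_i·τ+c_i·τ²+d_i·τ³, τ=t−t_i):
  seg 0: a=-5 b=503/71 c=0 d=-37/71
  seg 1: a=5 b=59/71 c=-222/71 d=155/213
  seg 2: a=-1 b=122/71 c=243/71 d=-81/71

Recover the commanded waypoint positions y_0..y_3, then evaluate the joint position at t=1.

y_0=-5 y_1=5 y_2=-1 y_3=3
S(1) = 111/71

y_0 = S_0(0) = a_0 = -5
y_1 = S_1(0) = a_1 = 5
y_2 = S_2(0) = a_2 = -1
y_3 = S_2(1) = 3
t_q=1 is in segment 0 (τ=1); S_0(τ)=111/71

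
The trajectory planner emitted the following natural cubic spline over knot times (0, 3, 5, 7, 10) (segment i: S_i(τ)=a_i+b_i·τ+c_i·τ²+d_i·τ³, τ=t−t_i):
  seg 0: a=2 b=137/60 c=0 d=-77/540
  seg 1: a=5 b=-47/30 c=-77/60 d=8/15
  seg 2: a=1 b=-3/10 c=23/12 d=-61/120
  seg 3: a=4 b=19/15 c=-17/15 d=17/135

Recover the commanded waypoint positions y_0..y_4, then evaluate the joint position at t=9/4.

y_0=2 y_1=5 y_2=1 y_3=4 y_4=1
S(9/4) = 7057/1280

y_0 = S_0(0) = a_0 = 2
y_1 = S_1(0) = a_1 = 5
y_2 = S_2(0) = a_2 = 1
y_3 = S_3(0) = a_3 = 4
y_4 = S_3(3) = 1
t_q=9/4 is in segment 0 (τ=9/4); S_0(τ)=7057/1280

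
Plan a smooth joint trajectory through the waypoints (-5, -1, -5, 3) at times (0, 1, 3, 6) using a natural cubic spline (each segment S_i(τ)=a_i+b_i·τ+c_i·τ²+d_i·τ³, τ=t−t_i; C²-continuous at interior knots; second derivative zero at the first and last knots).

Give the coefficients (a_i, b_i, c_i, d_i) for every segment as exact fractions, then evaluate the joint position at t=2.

Δ: Δ0=4, Δ1=-2, Δ2=8/3
row 1: diag=6, rhs=-36; c'=1/3, d'=-6
row 2: denom=10−2·1/3=28/3; d'=(28−2·-6)/(28/3)=30/7
back: M2=30/7
back: M1=-6−1/3·30/7=-52/7
M: M0=0, M1=-52/7, M2=30/7, M3=0
seg 0: a=-5, c=M0/2=0, d=(M1−M0)/(6·1)=-26/21, b=Δ0−h0·(2M0+M1)/6=110/21
seg 1: a=-1, c=M1/2=-26/7, d=(M2−M1)/(6·2)=41/42, b=Δ1−h1·(2M1+M2)/6=32/21
seg 2: a=-5, c=M2/2=15/7, d=(M3−M2)/(6·3)=-5/21, b=Δ2−h2·(2M2+M3)/6=-34/21
t_q=2 → seg 1, τ=1; S=-1+32/21·τ+-26/7·τ²+41/42·τ³=-31/14

  seg 0: a=-5 b=110/21 c=0 d=-26/21
  seg 1: a=-1 b=32/21 c=-26/7 d=41/42
  seg 2: a=-5 b=-34/21 c=15/7 d=-5/21
S(2) = -31/14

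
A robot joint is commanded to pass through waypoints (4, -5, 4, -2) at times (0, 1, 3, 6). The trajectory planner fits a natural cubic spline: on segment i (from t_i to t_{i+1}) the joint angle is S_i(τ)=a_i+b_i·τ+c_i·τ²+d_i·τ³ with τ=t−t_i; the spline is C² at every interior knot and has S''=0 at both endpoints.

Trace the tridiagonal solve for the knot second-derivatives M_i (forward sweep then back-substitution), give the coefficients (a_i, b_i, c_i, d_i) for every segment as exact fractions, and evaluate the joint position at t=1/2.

Δ: Δ0=-9, Δ1=9/2, Δ2=-2
row 1: diag=6, rhs=81; c'=1/3, d'=27/2
row 2: denom=10−2·1/3=28/3; d'=(-39−2·27/2)/(28/3)=-99/14
back: M2=-99/14
back: M1=27/2−1/3·-99/14=111/7
M: M0=0, M1=111/7, M2=-99/14, M3=0
seg 0: a=4, c=M0/2=0, d=(M1−M0)/(6·1)=37/14, b=Δ0−h0·(2M0+M1)/6=-163/14
seg 1: a=-5, c=M1/2=111/14, d=(M2−M1)/(6·2)=-107/56, b=Δ1−h1·(2M1+M2)/6=-26/7
seg 2: a=4, c=M2/2=-99/28, d=(M3−M2)/(6·3)=11/28, b=Δ2−h2·(2M2+M3)/6=71/14
t_q=1/2 → seg 0, τ=1/2; S=4+-163/14·τ+0·τ²+37/14·τ³=-167/112

  seg 0: a=4 b=-163/14 c=0 d=37/14
  seg 1: a=-5 b=-26/7 c=111/14 d=-107/56
  seg 2: a=4 b=71/14 c=-99/28 d=11/28
S(1/2) = -167/112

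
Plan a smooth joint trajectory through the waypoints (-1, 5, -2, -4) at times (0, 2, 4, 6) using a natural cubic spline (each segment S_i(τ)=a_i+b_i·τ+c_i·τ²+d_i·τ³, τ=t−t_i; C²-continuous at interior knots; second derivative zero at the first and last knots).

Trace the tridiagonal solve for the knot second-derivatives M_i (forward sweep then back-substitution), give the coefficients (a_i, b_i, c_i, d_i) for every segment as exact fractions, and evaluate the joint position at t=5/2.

  seg 0: a=-1 b=49/10 c=0 d=-19/40
  seg 1: a=5 b=-4/5 c=-57/20 d=3/4
  seg 2: a=-2 b=-16/5 c=33/20 d=-11/40
S(5/2) = 637/160

Δ: Δ0=3, Δ1=-7/2, Δ2=-1
row 1: diag=8, rhs=-39; c'=1/4, d'=-39/8
row 2: denom=8−2·1/4=15/2; d'=(15−2·-39/8)/(15/2)=33/10
back: M2=33/10
back: M1=-39/8−1/4·33/10=-57/10
M: M0=0, M1=-57/10, M2=33/10, M3=0
seg 0: a=-1, c=M0/2=0, d=(M1−M0)/(6·2)=-19/40, b=Δ0−h0·(2M0+M1)/6=49/10
seg 1: a=5, c=M1/2=-57/20, d=(M2−M1)/(6·2)=3/4, b=Δ1−h1·(2M1+M2)/6=-4/5
seg 2: a=-2, c=M2/2=33/20, d=(M3−M2)/(6·2)=-11/40, b=Δ2−h2·(2M2+M3)/6=-16/5
t_q=5/2 → seg 1, τ=1/2; S=5+-4/5·τ+-57/20·τ²+3/4·τ³=637/160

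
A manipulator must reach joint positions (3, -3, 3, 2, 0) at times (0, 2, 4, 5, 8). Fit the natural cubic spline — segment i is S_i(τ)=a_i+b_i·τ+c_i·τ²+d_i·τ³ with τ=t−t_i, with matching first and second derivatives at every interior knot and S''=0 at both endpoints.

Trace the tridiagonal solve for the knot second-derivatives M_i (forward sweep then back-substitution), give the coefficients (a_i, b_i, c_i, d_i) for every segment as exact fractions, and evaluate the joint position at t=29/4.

  seg 0: a=3 b=-647/129 c=0 d=65/129
  seg 1: a=-3 b=133/129 c=130/43 d=-263/258
  seg 2: a=3 b=115/129 c=-133/43 d=155/129
  seg 3: a=2 b=-218/129 c=22/43 d=-22/387
S(29/4) = 193/1376

Δ: Δ0=-3, Δ1=3, Δ2=-1, Δ3=-2/3
row 1: diag=8, rhs=36; c'=1/4, d'=9/2
row 2: denom=6−2·1/4=11/2; d'=(-24−2·9/2)/(11/2)=-6
row 3: denom=8−1·2/11=86/11; d'=(2−1·-6)/(86/11)=44/43
back: M3=44/43
back: M2=-6−2/11·44/43=-266/43
back: M1=9/2−1/4·-266/43=260/43
M: M0=0, M1=260/43, M2=-266/43, M3=44/43, M4=0
seg 0: a=3, c=M0/2=0, d=(M1−M0)/(6·2)=65/129, b=Δ0−h0·(2M0+M1)/6=-647/129
seg 1: a=-3, c=M1/2=130/43, d=(M2−M1)/(6·2)=-263/258, b=Δ1−h1·(2M1+M2)/6=133/129
seg 2: a=3, c=M2/2=-133/43, d=(M3−M2)/(6·1)=155/129, b=Δ2−h2·(2M2+M3)/6=115/129
seg 3: a=2, c=M3/2=22/43, d=(M4−M3)/(6·3)=-22/387, b=Δ3−h3·(2M3+M4)/6=-218/129
t_q=29/4 → seg 3, τ=9/4; S=2+-218/129·τ+22/43·τ²+-22/387·τ³=193/1376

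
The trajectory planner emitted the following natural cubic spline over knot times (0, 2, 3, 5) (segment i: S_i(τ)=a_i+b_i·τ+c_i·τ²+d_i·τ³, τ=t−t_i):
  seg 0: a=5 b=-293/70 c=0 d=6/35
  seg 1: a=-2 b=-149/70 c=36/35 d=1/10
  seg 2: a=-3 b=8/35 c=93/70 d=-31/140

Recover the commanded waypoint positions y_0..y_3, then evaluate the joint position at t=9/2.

y_0=5 y_1=-2 y_2=-3 y_3=1
S(9/2) = -93/224

y_0 = S_0(0) = a_0 = 5
y_1 = S_1(0) = a_1 = -2
y_2 = S_2(0) = a_2 = -3
y_3 = S_2(2) = 1
t_q=9/2 is in segment 2 (τ=3/2); S_2(τ)=-93/224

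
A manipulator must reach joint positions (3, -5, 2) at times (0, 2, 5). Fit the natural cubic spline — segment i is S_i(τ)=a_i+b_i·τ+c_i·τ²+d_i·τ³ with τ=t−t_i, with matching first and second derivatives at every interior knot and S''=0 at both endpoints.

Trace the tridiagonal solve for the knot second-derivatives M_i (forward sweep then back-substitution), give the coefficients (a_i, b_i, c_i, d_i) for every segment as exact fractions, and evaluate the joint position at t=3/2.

Δ: Δ0=-4, Δ1=7/3
row 1: diag=10, rhs=38; c'=3/10, d'=19/5
back: M1=19/5
M: M0=0, M1=19/5, M2=0
seg 0: a=3, c=M0/2=0, d=(M1−M0)/(6·2)=19/60, b=Δ0−h0·(2M0+M1)/6=-79/15
seg 1: a=-5, c=M1/2=19/10, d=(M2−M1)/(6·3)=-19/90, b=Δ1−h1·(2M1+M2)/6=-22/15
t_q=3/2 → seg 0, τ=3/2; S=3+-79/15·τ+0·τ²+19/60·τ³=-613/160

  seg 0: a=3 b=-79/15 c=0 d=19/60
  seg 1: a=-5 b=-22/15 c=19/10 d=-19/90
S(3/2) = -613/160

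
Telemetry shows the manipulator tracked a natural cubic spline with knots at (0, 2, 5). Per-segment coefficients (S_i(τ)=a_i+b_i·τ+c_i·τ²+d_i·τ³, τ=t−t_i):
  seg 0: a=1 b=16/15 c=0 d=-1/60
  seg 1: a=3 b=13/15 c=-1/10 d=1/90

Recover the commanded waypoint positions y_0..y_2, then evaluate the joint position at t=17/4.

y_0=1 y_1=3 y_2=5
S(17/4) = 585/128

y_0 = S_0(0) = a_0 = 1
y_1 = S_1(0) = a_1 = 3
y_2 = S_1(3) = 5
t_q=17/4 is in segment 1 (τ=9/4); S_1(τ)=585/128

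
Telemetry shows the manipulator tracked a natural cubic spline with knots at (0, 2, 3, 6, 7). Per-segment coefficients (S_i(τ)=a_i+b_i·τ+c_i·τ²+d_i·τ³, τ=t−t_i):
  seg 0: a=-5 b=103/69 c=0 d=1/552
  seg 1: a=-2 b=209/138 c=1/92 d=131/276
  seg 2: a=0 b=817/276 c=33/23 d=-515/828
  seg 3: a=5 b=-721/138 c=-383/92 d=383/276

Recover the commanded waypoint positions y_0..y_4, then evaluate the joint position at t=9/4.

y_0=-5 y_1=-2 y_2=0 y_3=5 y_4=-3
S(9/4) = -413/256

y_0 = S_0(0) = a_0 = -5
y_1 = S_1(0) = a_1 = -2
y_2 = S_2(0) = a_2 = 0
y_3 = S_3(0) = a_3 = 5
y_4 = S_3(1) = -3
t_q=9/4 is in segment 1 (τ=1/4); S_1(τ)=-413/256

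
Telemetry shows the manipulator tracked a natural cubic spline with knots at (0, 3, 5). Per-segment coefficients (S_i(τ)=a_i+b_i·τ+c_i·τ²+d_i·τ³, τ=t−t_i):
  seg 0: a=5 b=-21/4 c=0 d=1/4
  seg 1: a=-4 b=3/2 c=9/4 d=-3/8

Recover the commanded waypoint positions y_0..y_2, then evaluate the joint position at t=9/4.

y_0 = S_0(0) = a_0 = 5
y_1 = S_1(0) = a_1 = -4
y_2 = S_1(2) = 5
t_q=9/4 is in segment 0 (τ=9/4); S_0(τ)=-1015/256

y_0=5 y_1=-4 y_2=5
S(9/4) = -1015/256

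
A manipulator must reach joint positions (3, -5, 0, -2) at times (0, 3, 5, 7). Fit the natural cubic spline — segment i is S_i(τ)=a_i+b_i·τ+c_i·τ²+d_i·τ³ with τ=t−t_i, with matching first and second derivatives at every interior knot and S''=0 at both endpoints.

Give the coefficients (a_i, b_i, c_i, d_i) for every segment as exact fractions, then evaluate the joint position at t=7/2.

Δ: Δ0=-8/3, Δ1=5/2, Δ2=-1
row 1: diag=10, rhs=31; c'=1/5, d'=31/10
row 2: denom=8−2·1/5=38/5; d'=(-21−2·31/10)/(38/5)=-68/19
back: M2=-68/19
back: M1=31/10−1/5·-68/19=145/38
M: M0=0, M1=145/38, M2=-68/19, M3=0
seg 0: a=3, c=M0/2=0, d=(M1−M0)/(6·3)=145/684, b=Δ0−h0·(2M0+M1)/6=-1043/228
seg 1: a=-5, c=M1/2=145/76, d=(M2−M1)/(6·2)=-281/456, b=Δ1−h1·(2M1+M2)/6=131/114
seg 2: a=0, c=M2/2=-34/19, d=(M3−M2)/(6·2)=17/57, b=Δ2−h2·(2M2+M3)/6=79/57
t_q=7/2 → seg 1, τ=1/2; S=-5+131/114·τ+145/76·τ²+-281/456·τ³=-4895/1216

  seg 0: a=3 b=-1043/228 c=0 d=145/684
  seg 1: a=-5 b=131/114 c=145/76 d=-281/456
  seg 2: a=0 b=79/57 c=-34/19 d=17/57
S(7/2) = -4895/1216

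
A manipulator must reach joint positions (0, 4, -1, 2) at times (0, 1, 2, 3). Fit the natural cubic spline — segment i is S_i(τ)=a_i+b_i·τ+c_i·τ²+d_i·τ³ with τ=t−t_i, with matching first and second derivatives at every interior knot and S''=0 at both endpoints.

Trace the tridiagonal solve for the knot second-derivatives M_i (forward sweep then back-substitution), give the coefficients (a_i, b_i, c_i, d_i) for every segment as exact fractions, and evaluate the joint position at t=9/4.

Δ: Δ0=4, Δ1=-5, Δ2=3
row 1: diag=4, rhs=-54; c'=1/4, d'=-27/2
row 2: denom=4−1·1/4=15/4; d'=(48−1·-27/2)/(15/4)=82/5
back: M2=82/5
back: M1=-27/2−1/4·82/5=-88/5
M: M0=0, M1=-88/5, M2=82/5, M3=0
seg 0: a=0, c=M0/2=0, d=(M1−M0)/(6·1)=-44/15, b=Δ0−h0·(2M0+M1)/6=104/15
seg 1: a=4, c=M1/2=-44/5, d=(M2−M1)/(6·1)=17/3, b=Δ1−h1·(2M1+M2)/6=-28/15
seg 2: a=-1, c=M2/2=41/5, d=(M3−M2)/(6·1)=-41/15, b=Δ2−h2·(2M2+M3)/6=-37/15
t_q=9/4 → seg 2, τ=1/4; S=-1+-37/15·τ+41/5·τ²+-41/15·τ³=-367/320

  seg 0: a=0 b=104/15 c=0 d=-44/15
  seg 1: a=4 b=-28/15 c=-44/5 d=17/3
  seg 2: a=-1 b=-37/15 c=41/5 d=-41/15
S(9/4) = -367/320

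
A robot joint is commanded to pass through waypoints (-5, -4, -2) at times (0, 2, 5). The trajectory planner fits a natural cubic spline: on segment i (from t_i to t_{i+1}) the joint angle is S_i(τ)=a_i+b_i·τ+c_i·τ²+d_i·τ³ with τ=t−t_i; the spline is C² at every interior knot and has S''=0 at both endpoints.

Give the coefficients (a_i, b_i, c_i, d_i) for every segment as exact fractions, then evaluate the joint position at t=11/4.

Δ: Δ0=1/2, Δ1=2/3
row 1: diag=10, rhs=1; c'=3/10, d'=1/10
back: M1=1/10
M: M0=0, M1=1/10, M2=0
seg 0: a=-5, c=M0/2=0, d=(M1−M0)/(6·2)=1/120, b=Δ0−h0·(2M0+M1)/6=7/15
seg 1: a=-4, c=M1/2=1/20, d=(M2−M1)/(6·3)=-1/180, b=Δ1−h1·(2M1+M2)/6=17/30
t_q=11/4 → seg 1, τ=3/4; S=-4+17/30·τ+1/20·τ²+-1/180·τ³=-4543/1280

  seg 0: a=-5 b=7/15 c=0 d=1/120
  seg 1: a=-4 b=17/30 c=1/20 d=-1/180
S(11/4) = -4543/1280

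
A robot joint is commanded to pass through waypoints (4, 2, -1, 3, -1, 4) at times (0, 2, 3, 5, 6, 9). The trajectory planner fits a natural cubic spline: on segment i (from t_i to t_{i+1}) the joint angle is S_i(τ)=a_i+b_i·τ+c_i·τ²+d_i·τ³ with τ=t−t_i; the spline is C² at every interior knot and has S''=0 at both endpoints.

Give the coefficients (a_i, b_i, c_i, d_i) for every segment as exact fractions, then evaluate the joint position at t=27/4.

Δ: Δ0=-1, Δ1=-3, Δ2=2, Δ3=-4, Δ4=5/3
row 1: diag=6, rhs=-12; c'=1/6, d'=-2
row 2: denom=6−1·1/6=35/6; d'=(30−1·-2)/(35/6)=192/35
row 3: denom=6−2·12/35=186/35; d'=(-36−2·192/35)/(186/35)=-274/31
row 4: denom=8−1·35/186=1453/186; d'=(34−1·-274/31)/(1453/186)=7968/1453
back: M4=7968/1453
back: M3=-274/31−35/186·7968/1453=-14342/1453
back: M2=192/35−12/35·-14342/1453=12888/1453
back: M1=-2−1/6·12888/1453=-5054/1453
M: M0=0, M1=-5054/1453, M2=12888/1453, M3=-14342/1453, M4=7968/1453, M5=0
seg 0: a=4, c=M0/2=0, d=(M1−M0)/(6·2)=-2527/8718, b=Δ0−h0·(2M0+M1)/6=695/4359
seg 1: a=2, c=M1/2=-2527/1453, d=(M2−M1)/(6·1)=8971/4359, b=Δ1−h1·(2M1+M2)/6=-14467/4359
seg 2: a=-1, c=M2/2=6444/1453, d=(M3−M2)/(6·2)=-13615/8718, b=Δ2−h2·(2M2+M3)/6=-2716/4359
seg 3: a=3, c=M3/2=-7171/1453, d=(M4−M3)/(6·1)=11155/4359, b=Δ3−h3·(2M3+M4)/6=-7078/4359
seg 4: a=-1, c=M4/2=3984/1453, d=(M5−M4)/(6·3)=-1328/4359, b=Δ4−h4·(2M4+M5)/6=-16639/4359
t_q=27/4 → seg 4, τ=3/4; S=-1+-16639/4359·τ+3984/1453·τ²+-1328/4359·τ³=-7117/2906

  seg 0: a=4 b=695/4359 c=0 d=-2527/8718
  seg 1: a=2 b=-14467/4359 c=-2527/1453 d=8971/4359
  seg 2: a=-1 b=-2716/4359 c=6444/1453 d=-13615/8718
  seg 3: a=3 b=-7078/4359 c=-7171/1453 d=11155/4359
  seg 4: a=-1 b=-16639/4359 c=3984/1453 d=-1328/4359
S(27/4) = -7117/2906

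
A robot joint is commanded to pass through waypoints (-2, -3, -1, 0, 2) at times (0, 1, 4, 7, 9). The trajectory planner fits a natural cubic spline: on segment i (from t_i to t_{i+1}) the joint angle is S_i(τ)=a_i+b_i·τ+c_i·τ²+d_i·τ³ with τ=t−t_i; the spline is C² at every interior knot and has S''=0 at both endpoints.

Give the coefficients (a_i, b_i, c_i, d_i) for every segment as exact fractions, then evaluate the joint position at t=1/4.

Δ: Δ0=-1, Δ1=2/3, Δ2=1/3, Δ3=1
row 1: diag=8, rhs=10; c'=3/8, d'=5/4
row 2: denom=12−3·3/8=87/8; d'=(-2−3·5/4)/(87/8)=-46/87
row 3: denom=10−3·8/29=266/29; d'=(4−3·-46/87)/(266/29)=81/133
back: M3=81/133
back: M2=-46/87−8/29·81/133=-278/399
back: M1=5/4−3/8·-278/399=201/133
M: M0=0, M1=201/133, M2=-278/399, M3=81/133, M4=0
seg 0: a=-2, c=M0/2=0, d=(M1−M0)/(6·1)=67/266, b=Δ0−h0·(2M0+M1)/6=-333/266
seg 1: a=-3, c=M1/2=201/266, d=(M2−M1)/(6·3)=-881/7182, b=Δ1−h1·(2M1+M2)/6=-66/133
seg 2: a=-1, c=M2/2=-139/399, d=(M3−M2)/(6·3)=521/7182, b=Δ2−h2·(2M2+M3)/6=193/266
seg 3: a=0, c=M3/2=81/266, d=(M4−M3)/(6·2)=-27/532, b=Δ3−h3·(2M3+M4)/6=79/133
t_q=1/4 → seg 0, τ=1/4; S=-2+-333/266·τ+0·τ²+67/266·τ³=-39309/17024

  seg 0: a=-2 b=-333/266 c=0 d=67/266
  seg 1: a=-3 b=-66/133 c=201/266 d=-881/7182
  seg 2: a=-1 b=193/266 c=-139/399 d=521/7182
  seg 3: a=0 b=79/133 c=81/266 d=-27/532
S(1/4) = -39309/17024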